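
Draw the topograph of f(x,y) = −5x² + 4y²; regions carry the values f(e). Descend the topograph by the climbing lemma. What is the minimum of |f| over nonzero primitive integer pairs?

descent: ρ → (4,8,-1)  [lands on river]
river: ρ → (-1,8,4)
closes: descent 1, river 2
min |a| on river = 1

1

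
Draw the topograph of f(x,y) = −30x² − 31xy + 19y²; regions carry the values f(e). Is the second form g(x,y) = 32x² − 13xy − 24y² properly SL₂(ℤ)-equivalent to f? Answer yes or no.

D₁ = 3241, D₂ = 3241
river cycle of f (length 90): (19, 31, -30), (-30, 29, 20), (20, 51, -8), (-8, 45, 38), (38, 31, -15), (-15, 29, 40), (40, 51, -4), (-4, 53, 27), (27, 55, -2), (-2, 53, 54), … (80 more)
river cycle of g (length 90): (-24, 13, 32), (32, 51, -5), (-5, 49, 42), (42, 35, -12), (-12, 37, 39), (39, 41, -10), (-10, 39, 43), (43, 47, -6), (-6, 49, 35), (35, 21, -20), … (80 more)
cycles differ ⇒ inequivalent

no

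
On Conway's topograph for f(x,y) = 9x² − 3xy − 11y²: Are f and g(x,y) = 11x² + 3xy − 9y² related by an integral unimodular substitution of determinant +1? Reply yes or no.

D₁ = 405, D₂ = 405
river cycle of f (length 6): (-11, 3, 9), (9, 15, -5), (-5, 15, 9), (9, 3, -11), (-11, 19, 1), (1, 19, -11)
river cycle of g (length 6): (-9, 15, 5), (5, 15, -9), (-9, 3, 11), (11, 19, -1), (-1, 19, 11), (11, 3, -9)
cycles differ ⇒ inequivalent

no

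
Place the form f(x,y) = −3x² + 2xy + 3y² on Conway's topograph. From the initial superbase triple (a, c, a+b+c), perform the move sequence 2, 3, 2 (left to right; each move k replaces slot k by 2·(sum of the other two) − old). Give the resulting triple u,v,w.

start (-3,3,2) = (f(1,0),f(0,1),f(1,1))
replace slot 2: 2·((-3)+2) − 3 = -5 → (-3,-5,2)
replace slot 3: 2·((-3)+(-5)) − 2 = -18 → (-3,-5,-18)
replace slot 2: 2·((-3)+(-18)) − (-5) = -37 → (-3,-37,-18)

-3,-37,-18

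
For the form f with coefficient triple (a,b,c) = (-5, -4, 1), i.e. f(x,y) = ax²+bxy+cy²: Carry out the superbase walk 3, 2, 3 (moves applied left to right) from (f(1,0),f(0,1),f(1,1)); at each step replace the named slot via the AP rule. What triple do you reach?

start (-5,1,-8) = (f(1,0),f(0,1),f(1,1))
replace slot 3: 2·((-5)+1) − (-8) = 0 → (-5,1,0)
replace slot 2: 2·((-5)+0) − 1 = -11 → (-5,-11,0)
replace slot 3: 2·((-5)+(-11)) − 0 = -32 → (-5,-11,-32)

-5,-11,-32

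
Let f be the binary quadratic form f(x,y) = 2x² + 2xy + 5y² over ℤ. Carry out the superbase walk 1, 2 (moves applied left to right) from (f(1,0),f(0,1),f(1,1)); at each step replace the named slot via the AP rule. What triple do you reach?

start (2,5,9) = (f(1,0),f(0,1),f(1,1))
replace slot 1: 2·(5+9) − 2 = 26 → (26,5,9)
replace slot 2: 2·(26+9) − 5 = 65 → (26,65,9)

26,65,9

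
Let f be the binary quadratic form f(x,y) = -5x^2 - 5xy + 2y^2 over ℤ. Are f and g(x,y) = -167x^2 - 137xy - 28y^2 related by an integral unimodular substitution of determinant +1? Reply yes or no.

D₁ = 65, D₂ = 65
river cycle of f (length 6): (2, 5, -5), (-5, 5, 2), (2, 7, -2), (-2, 5, 5), (5, 5, -2), (-2, 7, 2)
river cycle of g (length 6): (-5, 5, 2), (2, 7, -2), (-2, 5, 5), (5, 5, -2), (-2, 7, 2), (2, 5, -5)
cycles coincide ⇒ equivalent

yes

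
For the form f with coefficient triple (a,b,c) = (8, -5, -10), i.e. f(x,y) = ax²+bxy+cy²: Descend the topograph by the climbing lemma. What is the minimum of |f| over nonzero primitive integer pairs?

descent: ρ → (-10,5,8)  [lands on river]
river: ρ → (8,11,-7)
river: ρ → (-7,17,2)
river: ρ → (2,15,-15)
river: ρ → (-15,15,2)
river: ρ → (2,17,-7)
river: ρ → (-7,11,8)
river: ρ → (8,5,-10)
river: ρ → (-10,15,3)
river: ρ → (3,15,-10)
closes: descent 1, river 10
min |a| on river = 2

2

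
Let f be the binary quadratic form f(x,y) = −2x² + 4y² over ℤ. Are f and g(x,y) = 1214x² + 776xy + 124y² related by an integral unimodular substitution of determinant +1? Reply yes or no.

D₁ = 32, D₂ = 32
river cycle of f (length 2): (-2, 4, 2), (2, 4, -2)
river cycle of g (length 2): (2, 4, -2), (-2, 4, 2)
cycles coincide ⇒ equivalent

yes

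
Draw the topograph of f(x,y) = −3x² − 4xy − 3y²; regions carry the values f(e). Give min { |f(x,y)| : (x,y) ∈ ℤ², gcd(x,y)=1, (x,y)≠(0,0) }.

translate: b→-2 (≡4 mod 6), so (3,4,3)→(3,-2,2)
flip: (3,-2,2)→(2,2,3)
reduced (well bottom): (2,2,3) with a≤c, −a<b≤a
well minimum |f| = |-2| = 2 (negative-definite)

2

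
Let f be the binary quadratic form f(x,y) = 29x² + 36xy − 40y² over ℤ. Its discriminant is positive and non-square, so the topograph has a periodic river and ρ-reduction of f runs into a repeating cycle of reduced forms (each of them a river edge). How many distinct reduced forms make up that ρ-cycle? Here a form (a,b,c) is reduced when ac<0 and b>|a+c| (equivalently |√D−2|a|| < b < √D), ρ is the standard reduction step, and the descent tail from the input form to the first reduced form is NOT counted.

D = 5936, ⌊√D⌋ = 77
river: ρ → (-40,44,25)
river: ρ → (25,56,-28)
river: ρ → (-28,56,25)
river: ρ → (25,44,-40)
river: ρ → (-40,36,29)
river: ρ → (29,22,-47)
river: ρ → (-47,72,4)
river: ρ → (4,72,-47)
river: ρ → (-47,22,29)
river: ρ → (29,36,-40)
ρ-cycle length = 10 (tail of 0 descent steps not counted)

10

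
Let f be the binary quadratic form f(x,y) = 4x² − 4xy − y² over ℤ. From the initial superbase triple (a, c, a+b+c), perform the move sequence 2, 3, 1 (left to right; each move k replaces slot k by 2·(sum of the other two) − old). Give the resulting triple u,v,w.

start (4,-1,-1) = (f(1,0),f(0,1),f(1,1))
replace slot 2: 2·(4+(-1)) − (-1) = 7 → (4,7,-1)
replace slot 3: 2·(4+7) − (-1) = 23 → (4,7,23)
replace slot 1: 2·(7+23) − 4 = 56 → (56,7,23)

56,7,23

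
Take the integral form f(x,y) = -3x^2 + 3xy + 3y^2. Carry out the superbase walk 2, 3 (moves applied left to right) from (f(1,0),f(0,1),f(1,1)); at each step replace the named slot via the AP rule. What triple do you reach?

start (-3,3,3) = (f(1,0),f(0,1),f(1,1))
replace slot 2: 2·((-3)+3) − 3 = -3 → (-3,-3,3)
replace slot 3: 2·((-3)+(-3)) − 3 = -15 → (-3,-3,-15)

-3,-3,-15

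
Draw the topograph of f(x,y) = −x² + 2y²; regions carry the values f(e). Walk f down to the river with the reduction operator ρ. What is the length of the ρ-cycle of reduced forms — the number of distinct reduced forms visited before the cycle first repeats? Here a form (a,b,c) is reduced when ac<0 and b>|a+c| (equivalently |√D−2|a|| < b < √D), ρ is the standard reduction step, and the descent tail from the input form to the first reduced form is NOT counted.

D = 8, ⌊√D⌋ = 2
descent: ρ → (2,0,-1)
descent: ρ → (-1,2,1)  [lands on river]
river: ρ → (1,2,-1)
ρ-cycle length = 2 (tail of 2 descent steps not counted)

2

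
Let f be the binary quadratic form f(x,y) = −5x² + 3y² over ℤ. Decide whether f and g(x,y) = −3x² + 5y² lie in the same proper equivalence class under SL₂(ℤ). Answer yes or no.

D₁ = 60, D₂ = 60
river cycle of f (length 2): (3, 6, -2), (-2, 6, 3)
river cycle of g (length 2): (-3, 6, 2), (2, 6, -3)
cycles differ ⇒ inequivalent

no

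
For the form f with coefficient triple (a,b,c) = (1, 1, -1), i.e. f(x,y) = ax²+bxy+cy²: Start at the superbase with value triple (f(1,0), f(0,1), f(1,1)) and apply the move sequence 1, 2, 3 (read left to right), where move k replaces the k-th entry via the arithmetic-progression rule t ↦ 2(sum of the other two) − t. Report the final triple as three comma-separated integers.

start (1,-1,1) = (f(1,0),f(0,1),f(1,1))
replace slot 1: 2·((-1)+1) − 1 = -1 → (-1,-1,1)
replace slot 2: 2·((-1)+1) − (-1) = 1 → (-1,1,1)
replace slot 3: 2·((-1)+1) − 1 = -1 → (-1,1,-1)

-1,1,-1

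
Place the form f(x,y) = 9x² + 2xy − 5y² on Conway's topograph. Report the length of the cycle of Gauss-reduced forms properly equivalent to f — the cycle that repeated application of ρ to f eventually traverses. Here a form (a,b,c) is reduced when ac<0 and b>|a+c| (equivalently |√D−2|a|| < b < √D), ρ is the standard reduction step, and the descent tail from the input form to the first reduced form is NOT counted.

D = 184, ⌊√D⌋ = 13
descent: ρ → (-5,8,6)  [lands on river]
river: ρ → (6,4,-7)
river: ρ → (-7,10,3)
river: ρ → (3,8,-10)
river: ρ → (-10,12,1)
river: ρ → (1,12,-10)
river: ρ → (-10,8,3)
river: ρ → (3,10,-7)
river: ρ → (-7,4,6)
river: ρ → (6,8,-5)
river: ρ → (-5,12,2)
river: ρ → (2,12,-5)
ρ-cycle length = 12 (tail of 1 descent step not counted)

12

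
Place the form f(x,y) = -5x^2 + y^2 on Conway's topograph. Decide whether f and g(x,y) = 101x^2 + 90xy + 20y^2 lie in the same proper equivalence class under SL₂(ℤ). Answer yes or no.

D₁ = 20, D₂ = 20
river cycle of f (length 2): (1, 4, -1), (-1, 4, 1)
river cycle of g (length 2): (1, 4, -1), (-1, 4, 1)
cycles coincide ⇒ equivalent

yes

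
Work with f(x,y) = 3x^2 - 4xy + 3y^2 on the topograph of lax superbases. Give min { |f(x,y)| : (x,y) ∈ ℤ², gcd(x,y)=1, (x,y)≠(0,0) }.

translate: b→2 (≡-4 mod 6), so (3,-4,3)→(3,2,2)
flip: (3,2,2)→(2,-2,3)
translate: b→2 (≡-2 mod 4), so (2,-2,3)→(2,2,3)
reduced (well bottom): (2,2,3) with a≤c, −a<b≤a
well minimum = a = 2

2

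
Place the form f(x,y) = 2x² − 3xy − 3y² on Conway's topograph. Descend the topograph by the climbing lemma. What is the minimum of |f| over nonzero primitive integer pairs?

descent: ρ → (-3,3,2)  [lands on river]
river: ρ → (2,5,-1)
river: ρ → (-1,5,2)
river: ρ → (2,3,-3)
closes: descent 1, river 4
min |a| on river = 1

1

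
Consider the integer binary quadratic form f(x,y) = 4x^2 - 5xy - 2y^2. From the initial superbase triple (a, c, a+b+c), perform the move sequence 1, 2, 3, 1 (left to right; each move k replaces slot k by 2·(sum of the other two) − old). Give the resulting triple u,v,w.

start (4,-2,-3) = (f(1,0),f(0,1),f(1,1))
replace slot 1: 2·((-2)+(-3)) − 4 = -14 → (-14,-2,-3)
replace slot 2: 2·((-14)+(-3)) − (-2) = -32 → (-14,-32,-3)
replace slot 3: 2·((-14)+(-32)) − (-3) = -89 → (-14,-32,-89)
replace slot 1: 2·((-32)+(-89)) − (-14) = -228 → (-228,-32,-89)

-228,-32,-89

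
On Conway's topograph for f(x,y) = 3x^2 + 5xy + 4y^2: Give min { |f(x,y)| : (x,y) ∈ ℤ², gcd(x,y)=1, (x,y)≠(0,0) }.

translate: b→-1 (≡5 mod 6), so (3,5,4)→(3,-1,2)
flip: (3,-1,2)→(2,1,3)
reduced (well bottom): (2,1,3) with a≤c, −a<b≤a
well minimum = a = 2

2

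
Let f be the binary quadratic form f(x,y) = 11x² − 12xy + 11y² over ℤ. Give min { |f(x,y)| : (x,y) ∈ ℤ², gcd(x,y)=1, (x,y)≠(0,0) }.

translate: b→10 (≡-12 mod 22), so (11,-12,11)→(11,10,10)
flip: (11,10,10)→(10,-10,11)
translate: b→10 (≡-10 mod 20), so (10,-10,11)→(10,10,11)
reduced (well bottom): (10,10,11) with a≤c, −a<b≤a
well minimum = a = 10

10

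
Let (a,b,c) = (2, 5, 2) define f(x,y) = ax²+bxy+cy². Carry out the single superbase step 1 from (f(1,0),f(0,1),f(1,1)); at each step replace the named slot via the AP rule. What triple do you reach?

start (2,2,9) = (f(1,0),f(0,1),f(1,1))
replace slot 1: 2·(2+9) − 2 = 20 → (20,2,9)

20,2,9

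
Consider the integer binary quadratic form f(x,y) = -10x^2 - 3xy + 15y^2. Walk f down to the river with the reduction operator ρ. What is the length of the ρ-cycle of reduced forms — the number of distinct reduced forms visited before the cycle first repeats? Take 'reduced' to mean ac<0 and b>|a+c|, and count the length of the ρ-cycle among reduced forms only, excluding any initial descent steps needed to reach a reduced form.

D = 609, ⌊√D⌋ = 24
descent: ρ → (15,3,-10)
descent: ρ → (-10,17,8)  [lands on river]
river: ρ → (8,15,-12)
river: ρ → (-12,9,11)
river: ρ → (11,13,-10)
river: ρ → (-10,7,14)
river: ρ → (14,21,-3)
river: ρ → (-3,21,14)
river: ρ → (14,7,-10)
river: ρ → (-10,13,11)
river: ρ → (11,9,-12)
river: ρ → (-12,15,8)
river: ρ → (8,17,-10)
river: ρ → (-10,23,2)
river: ρ → (2,21,-21)
river: ρ → (-21,21,2)
river: ρ → (2,23,-10)
ρ-cycle length = 16 (tail of 2 descent steps not counted)

16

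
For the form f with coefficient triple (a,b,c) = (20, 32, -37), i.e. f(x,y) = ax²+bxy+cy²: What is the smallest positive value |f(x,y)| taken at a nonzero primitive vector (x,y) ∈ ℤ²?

river: ρ → (-37,42,15)
river: ρ → (15,48,-28)
river: ρ → (-28,8,35)
river: ρ → (35,62,-1)
river: ρ → (-1,62,35)
river: ρ → (35,8,-28)
river: ρ → (-28,48,15)
river: ρ → (15,42,-37)
river: ρ → (-37,32,20)
river: ρ → (20,48,-21)
river: ρ → (-21,36,32)
river: ρ → (32,28,-25)
river: ρ → (-25,22,35)
river: ρ → (35,48,-12)
river: ρ → (-12,48,35)
river: ρ → (35,22,-25)
river: ρ → (-25,28,32)
river: ρ → (32,36,-21)
river: ρ → (-21,48,20)
river: ρ → (20,32,-37)
closes: descent 0, river 20
min |a| on river = 1

1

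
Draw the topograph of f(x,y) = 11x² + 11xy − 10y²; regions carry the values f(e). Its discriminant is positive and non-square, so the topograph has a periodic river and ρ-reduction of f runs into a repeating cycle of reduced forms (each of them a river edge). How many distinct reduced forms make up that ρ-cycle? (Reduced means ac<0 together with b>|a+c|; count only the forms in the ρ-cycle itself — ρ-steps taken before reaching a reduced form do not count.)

D = 561, ⌊√D⌋ = 23
river: ρ → (-10,9,12)
river: ρ → (12,15,-7)
river: ρ → (-7,13,14)
river: ρ → (14,15,-6)
river: ρ → (-6,21,5)
river: ρ → (5,19,-10)
river: ρ → (-10,21,3)
river: ρ → (3,21,-10)
river: ρ → (-10,19,5)
river: ρ → (5,21,-6)
river: ρ → (-6,15,14)
river: ρ → (14,13,-7)
river: ρ → (-7,15,12)
river: ρ → (12,9,-10)
river: ρ → (-10,11,11)
river: ρ → (11,11,-10)
ρ-cycle length = 16 (tail of 0 descent steps not counted)

16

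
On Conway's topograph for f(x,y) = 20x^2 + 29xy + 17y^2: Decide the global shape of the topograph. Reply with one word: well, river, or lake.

D = b²−4ac = 29² − 4·20·17 = -519
D < 0 ⇒ definite ⇒ every region one sign ⇒ single well

well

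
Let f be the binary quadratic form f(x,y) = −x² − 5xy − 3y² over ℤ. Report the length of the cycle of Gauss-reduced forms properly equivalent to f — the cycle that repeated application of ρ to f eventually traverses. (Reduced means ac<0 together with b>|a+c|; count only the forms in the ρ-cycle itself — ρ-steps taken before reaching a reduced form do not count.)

D = 13, ⌊√D⌋ = 3
descent: ρ → (-3,-1,1)
descent: ρ → (1,3,-1)  [lands on river]
river: ρ → (-1,3,1)
ρ-cycle length = 2 (tail of 2 descent steps not counted)

2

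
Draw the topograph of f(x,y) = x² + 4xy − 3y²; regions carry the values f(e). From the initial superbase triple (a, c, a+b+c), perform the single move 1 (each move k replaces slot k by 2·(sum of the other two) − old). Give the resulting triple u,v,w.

start (1,-3,2) = (f(1,0),f(0,1),f(1,1))
replace slot 1: 2·((-3)+2) − 1 = -3 → (-3,-3,2)

-3,-3,2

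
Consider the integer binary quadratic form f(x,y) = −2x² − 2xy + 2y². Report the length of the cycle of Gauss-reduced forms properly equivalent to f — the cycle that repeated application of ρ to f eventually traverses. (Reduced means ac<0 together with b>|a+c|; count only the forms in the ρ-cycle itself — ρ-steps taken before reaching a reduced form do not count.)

D = 20, ⌊√D⌋ = 4
descent: ρ → (2,2,-2)  [lands on river]
river: ρ → (-2,2,2)
ρ-cycle length = 2 (tail of 1 descent step not counted)

2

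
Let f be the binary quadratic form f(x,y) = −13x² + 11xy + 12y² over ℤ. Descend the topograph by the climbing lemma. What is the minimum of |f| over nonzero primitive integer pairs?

river: ρ → (12,13,-12)
river: ρ → (-12,11,13)
river: ρ → (13,15,-10)
river: ρ → (-10,25,3)
river: ρ → (3,23,-18)
river: ρ → (-18,13,8)
river: ρ → (8,19,-12)
river: ρ → (-12,5,15)
river: ρ → (15,25,-2)
river: ρ → (-2,27,2)
river: ρ → (2,25,-15)
river: ρ → (-15,5,12)
river: ρ → (12,19,-8)
river: ρ → (-8,13,18)
river: ρ → (18,23,-3)
river: ρ → (-3,25,10)
river: ρ → (10,15,-13)
river: ρ → (-13,11,12)
closes: descent 0, river 18
min |a| on river = 2

2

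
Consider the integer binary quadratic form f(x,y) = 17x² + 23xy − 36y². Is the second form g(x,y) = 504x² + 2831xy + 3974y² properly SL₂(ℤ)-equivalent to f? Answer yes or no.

D₁ = 2977, D₂ = 2977
river cycle of f (length 62): (-36, 49, 4), (4, 47, -48), (-48, 49, 3), (3, 53, -14), (-14, 31, 36), (36, 41, -9), (-9, 49, 16), (16, 47, -12), (-12, 49, 12), (12, 47, -16), … (52 more)
river cycle of g (length 62): (17, 23, -36), (-36, 49, 4), (4, 47, -48), (-48, 49, 3), (3, 53, -14), (-14, 31, 36), (36, 41, -9), (-9, 49, 16), (16, 47, -12), (-12, 49, 12), … (52 more)
cycles coincide ⇒ equivalent

yes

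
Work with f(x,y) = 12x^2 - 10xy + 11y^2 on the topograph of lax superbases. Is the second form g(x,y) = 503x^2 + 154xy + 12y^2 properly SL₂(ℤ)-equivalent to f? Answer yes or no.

D₁ = -428, D₂ = -428
f: flip: (12,-10,11)→(11,10,12)
f: reduced (well bottom): (11,10,12) with a≤c, −a<b≤a
g: flip: (503,154,12)→(12,-154,503)
g: translate: b→-10 (≡-154 mod 24), so (12,-154,503)→(12,-10,11)
g: flip: (12,-10,11)→(11,10,12)
g: reduced (well bottom): (11,10,12) with a≤c, −a<b≤a
reduced forms (11, 10, 12) vs (11, 10, 12) ⇒ equivalent

yes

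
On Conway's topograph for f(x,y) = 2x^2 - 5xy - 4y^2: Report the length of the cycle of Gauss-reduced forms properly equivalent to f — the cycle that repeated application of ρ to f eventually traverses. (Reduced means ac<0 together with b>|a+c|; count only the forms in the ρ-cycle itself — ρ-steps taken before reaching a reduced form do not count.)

D = 57, ⌊√D⌋ = 7
descent: ρ → (-4,5,2)  [lands on river]
river: ρ → (2,7,-1)
river: ρ → (-1,7,2)
river: ρ → (2,5,-4)
river: ρ → (-4,3,3)
river: ρ → (3,3,-4)
ρ-cycle length = 6 (tail of 1 descent step not counted)

6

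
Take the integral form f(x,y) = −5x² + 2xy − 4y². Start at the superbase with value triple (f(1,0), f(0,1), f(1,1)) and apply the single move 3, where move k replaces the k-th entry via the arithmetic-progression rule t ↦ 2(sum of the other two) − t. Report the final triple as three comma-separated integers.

start (-5,-4,-7) = (f(1,0),f(0,1),f(1,1))
replace slot 3: 2·((-5)+(-4)) − (-7) = -11 → (-5,-4,-11)

-5,-4,-11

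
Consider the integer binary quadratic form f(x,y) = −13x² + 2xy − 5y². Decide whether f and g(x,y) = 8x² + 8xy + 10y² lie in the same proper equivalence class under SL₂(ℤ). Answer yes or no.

D₁ = -256, D₂ = -256
f is negative-definite; reduce −f:
−f: flip: (13,-2,5)→(5,2,13)
−f: reduced (well bottom): (5,2,13) with a≤c, −a<b≤a
flip sign back: reduced form of f is (-5,-2,-13)
g: reduced (well bottom): (8,8,10) with a≤c, −a<b≤a
reduced forms (-5, -2, -13) vs (8, 8, 10) ⇒ inequivalent

no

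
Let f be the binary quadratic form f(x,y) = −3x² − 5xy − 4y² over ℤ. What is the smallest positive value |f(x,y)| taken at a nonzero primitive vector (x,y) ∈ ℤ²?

translate: b→-1 (≡5 mod 6), so (3,5,4)→(3,-1,2)
flip: (3,-1,2)→(2,1,3)
reduced (well bottom): (2,1,3) with a≤c, −a<b≤a
well minimum |f| = |-2| = 2 (negative-definite)

2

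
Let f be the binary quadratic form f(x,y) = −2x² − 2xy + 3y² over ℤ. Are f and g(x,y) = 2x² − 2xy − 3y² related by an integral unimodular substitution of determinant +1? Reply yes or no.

D₁ = 28, D₂ = 28
river cycle of f (length 4): (3, 2, -2), (-2, 2, 3), (3, 4, -1), (-1, 4, 3)
river cycle of g (length 4): (-3, 2, 2), (2, 2, -3), (-3, 4, 1), (1, 4, -3)
cycles differ ⇒ inequivalent

no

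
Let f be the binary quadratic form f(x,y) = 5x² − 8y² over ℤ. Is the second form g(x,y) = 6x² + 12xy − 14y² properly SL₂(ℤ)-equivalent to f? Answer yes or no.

D₁ = 160, D₂ = 480
discriminants differ ⇒ not SL₂(ℤ)-equivalent

no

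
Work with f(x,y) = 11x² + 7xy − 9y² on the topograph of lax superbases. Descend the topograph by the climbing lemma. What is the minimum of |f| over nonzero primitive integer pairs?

river: ρ → (-9,11,9)
river: ρ → (9,7,-11)
river: ρ → (-11,15,5)
river: ρ → (5,15,-11)
river: ρ → (-11,7,9)
river: ρ → (9,11,-9)
river: ρ → (-9,7,11)
river: ρ → (11,15,-5)
river: ρ → (-5,15,11)
river: ρ → (11,7,-9)
closes: descent 0, river 10
min |a| on river = 5

5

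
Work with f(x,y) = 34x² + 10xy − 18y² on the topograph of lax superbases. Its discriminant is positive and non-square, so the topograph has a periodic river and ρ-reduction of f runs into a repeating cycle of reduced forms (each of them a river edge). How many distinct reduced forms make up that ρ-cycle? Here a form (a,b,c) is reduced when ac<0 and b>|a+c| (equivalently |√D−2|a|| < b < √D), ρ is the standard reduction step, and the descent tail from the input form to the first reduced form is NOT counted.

D = 2548, ⌊√D⌋ = 50
descent: ρ → (-18,26,26)  [lands on river]
river: ρ → (26,26,-18)
river: ρ → (-18,46,6)
river: ρ → (6,50,-2)
river: ρ → (-2,50,6)
river: ρ → (6,46,-18)
ρ-cycle length = 6 (tail of 1 descent step not counted)

6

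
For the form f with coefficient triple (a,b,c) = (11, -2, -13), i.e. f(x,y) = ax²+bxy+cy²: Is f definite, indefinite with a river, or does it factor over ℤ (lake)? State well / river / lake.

D = b²−4ac = (-2)² − 4·11·(-13) = 576
D = 24² is a perfect square ⇒ form factors over ℤ ⇒ lakes

lake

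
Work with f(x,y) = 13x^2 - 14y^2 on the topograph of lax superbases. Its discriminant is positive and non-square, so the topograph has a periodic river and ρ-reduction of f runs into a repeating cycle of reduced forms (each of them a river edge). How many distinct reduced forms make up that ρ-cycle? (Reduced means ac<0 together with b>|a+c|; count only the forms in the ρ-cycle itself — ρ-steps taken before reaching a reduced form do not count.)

D = 728, ⌊√D⌋ = 26
descent: ρ → (-14,0,13)
descent: ρ → (13,26,-1)  [lands on river]
river: ρ → (-1,26,13)
ρ-cycle length = 2 (tail of 2 descent steps not counted)

2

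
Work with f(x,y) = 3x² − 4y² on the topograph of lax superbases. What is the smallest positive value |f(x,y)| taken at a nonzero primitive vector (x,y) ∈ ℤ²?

descent: ρ → (-4,0,3)
descent: ρ → (3,6,-1)  [lands on river]
river: ρ → (-1,6,3)
closes: descent 2, river 2
min |a| on river = 1

1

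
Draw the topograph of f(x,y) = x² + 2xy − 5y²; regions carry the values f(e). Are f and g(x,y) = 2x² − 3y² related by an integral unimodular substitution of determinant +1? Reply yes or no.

D₁ = 24, D₂ = 24
river cycle of f (length 2): (1, 4, -2), (-2, 4, 1)
river cycle of g (length 2): (2, 4, -1), (-1, 4, 2)
cycles differ ⇒ inequivalent

no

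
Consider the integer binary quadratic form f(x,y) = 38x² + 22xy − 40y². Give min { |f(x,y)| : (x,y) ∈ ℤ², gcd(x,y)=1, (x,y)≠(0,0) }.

river: ρ → (-40,58,20)
river: ρ → (20,62,-34)
river: ρ → (-34,74,8)
river: ρ → (8,70,-52)
river: ρ → (-52,34,26)
river: ρ → (26,70,-16)
river: ρ → (-16,58,50)
river: ρ → (50,42,-24)
river: ρ → (-24,54,38)
river: ρ → (38,22,-40)
closes: descent 0, river 10
min |a| on river = 8

8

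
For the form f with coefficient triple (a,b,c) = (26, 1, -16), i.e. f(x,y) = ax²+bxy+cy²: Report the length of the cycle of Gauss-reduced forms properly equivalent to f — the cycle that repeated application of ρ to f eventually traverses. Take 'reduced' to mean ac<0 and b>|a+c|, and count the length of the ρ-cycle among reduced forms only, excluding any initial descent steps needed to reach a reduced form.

D = 1665, ⌊√D⌋ = 40
descent: ρ → (-16,31,11)  [lands on river]
river: ρ → (11,35,-10)
river: ρ → (-10,25,26)
river: ρ → (26,27,-9)
river: ρ → (-9,27,26)
river: ρ → (26,25,-10)
river: ρ → (-10,35,11)
river: ρ → (11,31,-16)
river: ρ → (-16,33,9)
river: ρ → (9,39,-4)
river: ρ → (-4,33,36)
river: ρ → (36,39,-1)
river: ρ → (-1,39,36)
river: ρ → (36,33,-4)
river: ρ → (-4,39,9)
river: ρ → (9,33,-16)
ρ-cycle length = 16 (tail of 1 descent step not counted)

16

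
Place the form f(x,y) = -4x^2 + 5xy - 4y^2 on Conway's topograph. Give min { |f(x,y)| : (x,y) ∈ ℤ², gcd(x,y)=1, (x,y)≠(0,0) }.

translate: b→3 (≡-5 mod 8), so (4,-5,4)→(4,3,3)
flip: (4,3,3)→(3,-3,4)
translate: b→3 (≡-3 mod 6), so (3,-3,4)→(3,3,4)
reduced (well bottom): (3,3,4) with a≤c, −a<b≤a
well minimum |f| = |-3| = 3 (negative-definite)

3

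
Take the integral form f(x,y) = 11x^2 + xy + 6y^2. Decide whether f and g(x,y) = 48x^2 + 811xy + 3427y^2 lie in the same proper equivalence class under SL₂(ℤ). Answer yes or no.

D₁ = -263, D₂ = -263
f: flip: (11,1,6)→(6,-1,11)
f: reduced (well bottom): (6,-1,11) with a≤c, −a<b≤a
g: translate: b→43 (≡811 mod 96), so (48,811,3427)→(48,43,11)
g: flip: (48,43,11)→(11,-43,48)
g: translate: b→1 (≡-43 mod 22), so (11,-43,48)→(11,1,6)
g: flip: (11,1,6)→(6,-1,11)
g: reduced (well bottom): (6,-1,11) with a≤c, −a<b≤a
reduced forms (6, -1, 11) vs (6, -1, 11) ⇒ equivalent

yes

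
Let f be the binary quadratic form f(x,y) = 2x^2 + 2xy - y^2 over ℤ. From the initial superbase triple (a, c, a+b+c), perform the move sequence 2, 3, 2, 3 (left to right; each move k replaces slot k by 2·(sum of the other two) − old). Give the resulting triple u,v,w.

start (2,-1,3) = (f(1,0),f(0,1),f(1,1))
replace slot 2: 2·(2+3) − (-1) = 11 → (2,11,3)
replace slot 3: 2·(2+11) − 3 = 23 → (2,11,23)
replace slot 2: 2·(2+23) − 11 = 39 → (2,39,23)
replace slot 3: 2·(2+39) − 23 = 59 → (2,39,59)

2,39,59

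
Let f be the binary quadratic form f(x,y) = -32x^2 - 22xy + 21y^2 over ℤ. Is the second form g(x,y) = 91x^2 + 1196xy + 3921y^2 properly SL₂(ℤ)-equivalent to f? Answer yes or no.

D₁ = 3172, D₂ = 3172
river cycle of f (length 10): (21, 22, -32), (-32, 42, 11), (11, 46, -24), (-24, 50, 7), (7, 48, -31), (-31, 14, 24), (24, 34, -21), (-21, 50, 8), (8, 46, -33), (-33, 20, 21)
river cycle of g (length 10): (8, 46, -33), (-33, 20, 21), (21, 22, -32), (-32, 42, 11), (11, 46, -24), (-24, 50, 7), (7, 48, -31), (-31, 14, 24), (24, 34, -21), (-21, 50, 8)
cycles coincide ⇒ equivalent

yes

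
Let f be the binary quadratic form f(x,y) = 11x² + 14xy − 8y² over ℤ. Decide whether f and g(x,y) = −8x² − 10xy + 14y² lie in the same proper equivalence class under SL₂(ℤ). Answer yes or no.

D₁ = 548, D₂ = 548
river cycle of f (length 18): (-8, 18, 7), (7, 10, -16), (-16, 22, 1), (1, 22, -16), (-16, 10, 7), (7, 18, -8), (-8, 14, 11), (11, 8, -11), (-11, 14, 8), (8, 18, -7), … (8 more)
river cycle of g (length 14): (14, 10, -8), (-8, 22, 2), (2, 22, -8), (-8, 10, 14), (14, 18, -4), (-4, 22, 4), (4, 18, -14), (-14, 10, 8), (8, 22, -2), (-2, 22, 8), … (4 more)
cycles differ ⇒ inequivalent

no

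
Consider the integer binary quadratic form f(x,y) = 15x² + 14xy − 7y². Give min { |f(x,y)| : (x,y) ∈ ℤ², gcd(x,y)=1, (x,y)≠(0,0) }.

river: ρ → (-7,14,15)
river: ρ → (15,16,-6)
river: ρ → (-6,20,9)
river: ρ → (9,16,-10)
river: ρ → (-10,24,1)
river: ρ → (1,24,-10)
river: ρ → (-10,16,9)
river: ρ → (9,20,-6)
river: ρ → (-6,16,15)
river: ρ → (15,14,-7)
closes: descent 0, river 10
min |a| on river = 1

1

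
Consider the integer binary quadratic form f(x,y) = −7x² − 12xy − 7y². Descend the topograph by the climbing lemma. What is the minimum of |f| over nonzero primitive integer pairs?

translate: b→-2 (≡12 mod 14), so (7,12,7)→(7,-2,2)
flip: (7,-2,2)→(2,2,7)
reduced (well bottom): (2,2,7) with a≤c, −a<b≤a
well minimum |f| = |-2| = 2 (negative-definite)

2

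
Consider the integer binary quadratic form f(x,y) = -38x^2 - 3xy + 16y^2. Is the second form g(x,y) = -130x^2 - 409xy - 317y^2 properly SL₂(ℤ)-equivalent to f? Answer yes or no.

D₁ = 2441, D₂ = 2441
river cycle of f (length 74): (16, 35, -19), (-19, 41, 10), (10, 39, -23), (-23, 7, 26), (26, 45, -4), (-4, 43, 37), (37, 31, -10), (-10, 49, 1), (1, 49, -10), (-10, 31, 37), … (64 more)
river cycle of g (length 74): (16, 35, -19), (-19, 41, 10), (10, 39, -23), (-23, 7, 26), (26, 45, -4), (-4, 43, 37), (37, 31, -10), (-10, 49, 1), (1, 49, -10), (-10, 31, 37), … (64 more)
cycles coincide ⇒ equivalent

yes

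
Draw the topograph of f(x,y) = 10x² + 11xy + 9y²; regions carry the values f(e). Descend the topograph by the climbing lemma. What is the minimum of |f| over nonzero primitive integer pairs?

translate: b→-9 (≡11 mod 20), so (10,11,9)→(10,-9,8)
flip: (10,-9,8)→(8,9,10)
translate: b→-7 (≡9 mod 16), so (8,9,10)→(8,-7,9)
reduced (well bottom): (8,-7,9) with a≤c, −a<b≤a
well minimum = a = 8

8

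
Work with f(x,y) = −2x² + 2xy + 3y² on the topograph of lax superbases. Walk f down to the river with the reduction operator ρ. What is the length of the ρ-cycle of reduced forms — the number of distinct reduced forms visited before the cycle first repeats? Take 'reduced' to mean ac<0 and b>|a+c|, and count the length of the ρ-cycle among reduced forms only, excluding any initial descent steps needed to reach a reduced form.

D = 28, ⌊√D⌋ = 5
river: ρ → (3,4,-1)
river: ρ → (-1,4,3)
river: ρ → (3,2,-2)
river: ρ → (-2,2,3)
ρ-cycle length = 4 (tail of 0 descent steps not counted)

4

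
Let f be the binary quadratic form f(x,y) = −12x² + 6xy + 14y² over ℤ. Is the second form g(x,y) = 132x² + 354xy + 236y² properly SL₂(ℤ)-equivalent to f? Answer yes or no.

D₁ = 708, D₂ = 708
river cycle of f (length 12): (14, 22, -4), (-4, 26, 2), (2, 26, -4), (-4, 22, 14), (14, 6, -12), (-12, 18, 8), (8, 14, -16), (-16, 18, 6), (6, 18, -16), (-16, 14, 8), … (2 more)
river cycle of g (length 12): (14, 22, -4), (-4, 26, 2), (2, 26, -4), (-4, 22, 14), (14, 6, -12), (-12, 18, 8), (8, 14, -16), (-16, 18, 6), (6, 18, -16), (-16, 14, 8), … (2 more)
cycles coincide ⇒ equivalent

yes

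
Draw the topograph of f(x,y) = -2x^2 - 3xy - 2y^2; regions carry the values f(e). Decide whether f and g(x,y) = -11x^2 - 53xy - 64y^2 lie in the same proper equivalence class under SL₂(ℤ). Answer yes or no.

D₁ = -7, D₂ = -7
f is negative-definite; reduce −f:
−f: translate: b→-1 (≡3 mod 4), so (2,3,2)→(2,-1,1)
−f: flip: (2,-1,1)→(1,1,2)
−f: reduced (well bottom): (1,1,2) with a≤c, −a<b≤a
flip sign back: reduced form of f is (-1,-1,-2)
g is negative-definite; reduce −g:
−g: translate: b→9 (≡53 mod 22), so (11,53,64)→(11,9,2)
−g: flip: (11,9,2)→(2,-9,11)
−g: translate: b→-1 (≡-9 mod 4), so (2,-9,11)→(2,-1,1)
−g: flip: (2,-1,1)→(1,1,2)
−g: reduced (well bottom): (1,1,2) with a≤c, −a<b≤a
flip sign back: reduced form of g is (-1,-1,-2)
reduced forms (-1, -1, -2) vs (-1, -1, -2) ⇒ equivalent

yes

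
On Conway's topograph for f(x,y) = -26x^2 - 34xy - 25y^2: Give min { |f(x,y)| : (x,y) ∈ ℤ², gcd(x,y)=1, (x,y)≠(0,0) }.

translate: b→-18 (≡34 mod 52), so (26,34,25)→(26,-18,17)
flip: (26,-18,17)→(17,18,26)
translate: b→-16 (≡18 mod 34), so (17,18,26)→(17,-16,25)
reduced (well bottom): (17,-16,25) with a≤c, −a<b≤a
well minimum |f| = |-17| = 17 (negative-definite)

17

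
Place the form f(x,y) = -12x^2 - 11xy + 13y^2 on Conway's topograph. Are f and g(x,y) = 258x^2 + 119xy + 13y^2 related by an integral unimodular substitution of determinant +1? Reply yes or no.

D₁ = 745, D₂ = 745
river cycle of f (length 18): (13, 11, -12), (-12, 13, 12), (12, 11, -13), (-13, 15, 10), (10, 25, -3), (-3, 23, 18), (18, 13, -8), (-8, 19, 12), (12, 5, -15), (-15, 25, 2), … (8 more)
river cycle of g (length 18): (13, 11, -12), (-12, 13, 12), (12, 11, -13), (-13, 15, 10), (10, 25, -3), (-3, 23, 18), (18, 13, -8), (-8, 19, 12), (12, 5, -15), (-15, 25, 2), … (8 more)
cycles coincide ⇒ equivalent

yes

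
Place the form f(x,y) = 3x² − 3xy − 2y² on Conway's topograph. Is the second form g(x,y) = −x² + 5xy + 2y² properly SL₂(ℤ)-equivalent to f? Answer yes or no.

D₁ = 33, D₂ = 33
river cycle of f (length 4): (-2, 3, 3), (3, 3, -2), (-2, 5, 1), (1, 5, -2)
river cycle of g (length 4): (2, 3, -3), (-3, 3, 2), (2, 5, -1), (-1, 5, 2)
cycles differ ⇒ inequivalent

no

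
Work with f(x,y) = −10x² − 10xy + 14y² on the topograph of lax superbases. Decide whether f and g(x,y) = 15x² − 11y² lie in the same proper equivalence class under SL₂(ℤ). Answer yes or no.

D₁ = 660, D₂ = 660
river cycle of f (length 4): (14, 10, -10), (-10, 10, 14), (14, 18, -6), (-6, 18, 14)
river cycle of g (length 6): (-11, 22, 4), (4, 18, -21), (-21, 24, 1), (1, 24, -21), (-21, 18, 4), (4, 22, -11)
cycles differ ⇒ inequivalent

no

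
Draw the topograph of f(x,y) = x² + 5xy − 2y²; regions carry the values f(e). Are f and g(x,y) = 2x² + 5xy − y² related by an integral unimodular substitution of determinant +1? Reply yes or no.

D₁ = 33, D₂ = 33
river cycle of f (length 4): (-2, 3, 3), (3, 3, -2), (-2, 5, 1), (1, 5, -2)
river cycle of g (length 4): (-1, 5, 2), (2, 3, -3), (-3, 3, 2), (2, 5, -1)
cycles differ ⇒ inequivalent

no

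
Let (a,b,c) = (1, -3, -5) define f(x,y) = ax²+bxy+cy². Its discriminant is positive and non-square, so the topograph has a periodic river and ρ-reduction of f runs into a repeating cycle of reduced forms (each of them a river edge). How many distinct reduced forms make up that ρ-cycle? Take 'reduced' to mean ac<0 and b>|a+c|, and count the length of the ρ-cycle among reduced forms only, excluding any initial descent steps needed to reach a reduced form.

D = 29, ⌊√D⌋ = 5
descent: ρ → (-5,3,1)
descent: ρ → (1,5,-1)  [lands on river]
river: ρ → (-1,5,1)
ρ-cycle length = 2 (tail of 2 descent steps not counted)

2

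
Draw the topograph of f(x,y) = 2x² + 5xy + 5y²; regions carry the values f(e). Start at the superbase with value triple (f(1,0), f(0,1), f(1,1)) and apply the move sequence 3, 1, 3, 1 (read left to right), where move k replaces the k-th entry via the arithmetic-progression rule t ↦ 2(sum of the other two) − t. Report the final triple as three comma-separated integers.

start (2,5,12) = (f(1,0),f(0,1),f(1,1))
replace slot 3: 2·(2+5) − 12 = 2 → (2,5,2)
replace slot 1: 2·(5+2) − 2 = 12 → (12,5,2)
replace slot 3: 2·(12+5) − 2 = 32 → (12,5,32)
replace slot 1: 2·(5+32) − 12 = 62 → (62,5,32)

62,5,32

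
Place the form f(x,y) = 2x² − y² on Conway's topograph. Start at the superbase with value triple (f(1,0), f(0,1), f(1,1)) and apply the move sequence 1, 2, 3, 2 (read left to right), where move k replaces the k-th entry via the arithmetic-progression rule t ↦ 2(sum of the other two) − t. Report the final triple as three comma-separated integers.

start (2,-1,1) = (f(1,0),f(0,1),f(1,1))
replace slot 1: 2·((-1)+1) − 2 = -2 → (-2,-1,1)
replace slot 2: 2·((-2)+1) − (-1) = -1 → (-2,-1,1)
replace slot 3: 2·((-2)+(-1)) − 1 = -7 → (-2,-1,-7)
replace slot 2: 2·((-2)+(-7)) − (-1) = -17 → (-2,-17,-7)

-2,-17,-7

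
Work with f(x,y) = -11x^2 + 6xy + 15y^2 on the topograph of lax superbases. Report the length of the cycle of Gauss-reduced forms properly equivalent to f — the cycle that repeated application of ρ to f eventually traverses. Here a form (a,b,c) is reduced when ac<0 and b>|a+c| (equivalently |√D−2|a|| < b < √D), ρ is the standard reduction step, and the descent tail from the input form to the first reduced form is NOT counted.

D = 696, ⌊√D⌋ = 26
river: ρ → (15,24,-2)
river: ρ → (-2,24,15)
river: ρ → (15,6,-11)
river: ρ → (-11,16,10)
river: ρ → (10,24,-3)
river: ρ → (-3,24,10)
river: ρ → (10,16,-11)
river: ρ → (-11,6,15)
ρ-cycle length = 8 (tail of 0 descent steps not counted)

8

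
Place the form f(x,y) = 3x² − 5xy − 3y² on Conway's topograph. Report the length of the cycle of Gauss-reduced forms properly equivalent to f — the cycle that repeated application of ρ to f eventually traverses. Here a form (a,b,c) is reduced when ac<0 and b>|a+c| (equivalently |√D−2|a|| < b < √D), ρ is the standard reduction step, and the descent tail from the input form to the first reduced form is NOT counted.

D = 61, ⌊√D⌋ = 7
descent: ρ → (-3,5,3)  [lands on river]
river: ρ → (3,7,-1)
river: ρ → (-1,7,3)
river: ρ → (3,5,-3)
river: ρ → (-3,7,1)
river: ρ → (1,7,-3)
ρ-cycle length = 6 (tail of 1 descent step not counted)

6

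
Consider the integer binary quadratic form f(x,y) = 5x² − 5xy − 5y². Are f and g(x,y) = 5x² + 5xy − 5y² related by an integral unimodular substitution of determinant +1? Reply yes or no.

D₁ = 125, D₂ = 125
river cycle of f (length 2): (-5, 5, 5), (5, 5, -5)
river cycle of g (length 2): (-5, 5, 5), (5, 5, -5)
cycles coincide ⇒ equivalent

yes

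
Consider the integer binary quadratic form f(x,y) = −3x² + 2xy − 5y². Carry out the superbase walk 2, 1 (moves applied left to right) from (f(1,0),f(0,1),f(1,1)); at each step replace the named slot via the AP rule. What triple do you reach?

start (-3,-5,-6) = (f(1,0),f(0,1),f(1,1))
replace slot 2: 2·((-3)+(-6)) − (-5) = -13 → (-3,-13,-6)
replace slot 1: 2·((-13)+(-6)) − (-3) = -35 → (-35,-13,-6)

-35,-13,-6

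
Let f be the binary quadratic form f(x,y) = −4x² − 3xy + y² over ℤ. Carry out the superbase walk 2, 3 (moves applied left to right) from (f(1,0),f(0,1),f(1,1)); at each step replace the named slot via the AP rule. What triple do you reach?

start (-4,1,-6) = (f(1,0),f(0,1),f(1,1))
replace slot 2: 2·((-4)+(-6)) − 1 = -21 → (-4,-21,-6)
replace slot 3: 2·((-4)+(-21)) − (-6) = -44 → (-4,-21,-44)

-4,-21,-44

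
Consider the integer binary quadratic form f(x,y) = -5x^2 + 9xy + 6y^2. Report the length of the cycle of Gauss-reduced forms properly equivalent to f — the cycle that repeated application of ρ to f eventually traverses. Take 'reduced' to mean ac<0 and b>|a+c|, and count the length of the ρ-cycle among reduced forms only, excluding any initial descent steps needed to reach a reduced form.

D = 201, ⌊√D⌋ = 14
river: ρ → (6,3,-8)
river: ρ → (-8,13,1)
river: ρ → (1,13,-8)
river: ρ → (-8,3,6)
river: ρ → (6,9,-5)
river: ρ → (-5,11,4)
river: ρ → (4,13,-2)
river: ρ → (-2,11,10)
river: ρ → (10,9,-3)
river: ρ → (-3,9,10)
river: ρ → (10,11,-2)
river: ρ → (-2,13,4)
river: ρ → (4,11,-5)
river: ρ → (-5,9,6)
ρ-cycle length = 14 (tail of 0 descent steps not counted)

14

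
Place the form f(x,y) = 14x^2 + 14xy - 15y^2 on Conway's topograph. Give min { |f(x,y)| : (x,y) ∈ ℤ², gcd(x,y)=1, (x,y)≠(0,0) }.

river: ρ → (-15,16,13)
river: ρ → (13,10,-18)
river: ρ → (-18,26,5)
river: ρ → (5,24,-23)
river: ρ → (-23,22,6)
river: ρ → (6,26,-15)
river: ρ → (-15,4,17)
river: ρ → (17,30,-2)
river: ρ → (-2,30,17)
river: ρ → (17,4,-15)
river: ρ → (-15,26,6)
river: ρ → (6,22,-23)
river: ρ → (-23,24,5)
river: ρ → (5,26,-18)
river: ρ → (-18,10,13)
river: ρ → (13,16,-15)
river: ρ → (-15,14,14)
river: ρ → (14,14,-15)
closes: descent 0, river 18
min |a| on river = 2

2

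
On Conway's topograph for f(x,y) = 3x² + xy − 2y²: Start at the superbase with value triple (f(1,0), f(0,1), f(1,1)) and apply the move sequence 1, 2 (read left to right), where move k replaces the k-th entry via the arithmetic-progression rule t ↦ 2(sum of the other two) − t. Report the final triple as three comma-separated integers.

start (3,-2,2) = (f(1,0),f(0,1),f(1,1))
replace slot 1: 2·((-2)+2) − 3 = -3 → (-3,-2,2)
replace slot 2: 2·((-3)+2) − (-2) = 0 → (-3,0,2)

-3,0,2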